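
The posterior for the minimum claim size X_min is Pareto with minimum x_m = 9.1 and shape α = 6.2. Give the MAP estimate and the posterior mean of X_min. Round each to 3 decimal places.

X_min_MAP = 9.100, E[X_min|data] = 10.850

The Pareto density is strictly decreasing on [x_m, ∞), so the mode is x_m = 9.100.
Mean = α·x_m/(α−1) = 6.2·9.1/5.2 = 10.850.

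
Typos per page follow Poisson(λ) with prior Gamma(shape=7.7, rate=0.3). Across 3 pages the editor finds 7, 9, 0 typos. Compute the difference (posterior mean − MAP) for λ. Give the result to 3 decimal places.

Σ counts = 16. Posterior: Gamma(shape = 7.7+16 = 23.7, rate = 0.3+3 = 3.3).
Mode = (α−1)/β = 22.7/3.3 = 6.879.
Mean = α/β = 23.7/3.3 = 7.182.
Difference = 7.182 − 6.879 = 0.303.
Mean > mode: the posterior has a right tail.

0.303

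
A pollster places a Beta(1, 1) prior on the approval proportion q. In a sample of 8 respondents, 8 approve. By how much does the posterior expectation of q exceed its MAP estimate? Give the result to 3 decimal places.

-0.100

Posterior: Beta(1+8, 1+0) = Beta(9, 1).
Since β = 1 ≤ 1 and α > 1, the Beta density is monotone increasing on [0,1]; the mode is at 1.
Mean = 9/(9+1) = 0.900.
Difference = 0.900 − 1.000 = -0.100.
Mode > mean: the posterior has a left tail.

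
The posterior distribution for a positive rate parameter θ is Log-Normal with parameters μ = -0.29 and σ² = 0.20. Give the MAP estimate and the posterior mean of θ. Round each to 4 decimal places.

Mode = exp(μ − σ²) = exp(-0.49) = 0.6126.
Mean = exp(μ + σ²/2) = exp(-0.190) = 0.8270.

θ_MAP = 0.6126, E[θ|data] = 0.8270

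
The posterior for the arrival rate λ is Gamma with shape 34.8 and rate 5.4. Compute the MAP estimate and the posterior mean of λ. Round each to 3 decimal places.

MAP estimate = 6.259, posterior mean = 6.444

Mode = (α−1)/β = 33.8/5.4 = 6.259.
Mean = α/β = 34.8/5.4 = 6.444.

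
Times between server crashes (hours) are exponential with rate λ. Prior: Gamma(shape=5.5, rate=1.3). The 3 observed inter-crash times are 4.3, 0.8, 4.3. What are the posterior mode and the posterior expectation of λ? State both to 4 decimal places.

Σ times = 9.4. Posterior: Gamma(shape = 5.5+3 = 8.5, rate = 1.3+9.4 = 10.7).
Mode = (α−1)/β = 7.5/10.7 = 0.7009.
Mean = α/β = 8.5/10.7 = 0.7944.

MAP = 0.7009, posterior mean = 0.7944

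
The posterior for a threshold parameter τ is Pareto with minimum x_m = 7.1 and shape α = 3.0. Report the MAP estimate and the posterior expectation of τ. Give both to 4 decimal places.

The Pareto density is strictly decreasing on [x_m, ∞), so the mode is x_m = 7.1000.
Mean = α·x_m/(α−1) = 3.0·7.1/2.0 = 10.6500.
The posterior is right-skewed, so the mean exceeds the mode.

MAP: 7.1000. Posterior mean: 10.6500.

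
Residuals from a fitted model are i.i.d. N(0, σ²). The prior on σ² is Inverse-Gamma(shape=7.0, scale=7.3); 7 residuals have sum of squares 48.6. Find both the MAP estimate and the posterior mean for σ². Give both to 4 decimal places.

Posterior: Inverse-Gamma(shape = 7.0+7/2 = 10.5, scale = 7.3+48.6/2 = 31.6).
Mode = β/(α+1) = 31.6/11.5 = 2.7478.
Mean = β/(α−1) = 31.6/9.5 = 3.3263.

MAP estimate = 2.7478, posterior mean = 3.3263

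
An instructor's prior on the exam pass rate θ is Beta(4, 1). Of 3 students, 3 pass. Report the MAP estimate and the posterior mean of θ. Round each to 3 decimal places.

Posterior: Beta(4+3, 1+0) = Beta(7, 1).
Since β = 1 ≤ 1 and α > 1, the Beta density is monotone increasing on [0,1]; the mode is at 1.
Mean = 7/(7+1) = 0.875.
The mean is pulled below the mode by the posterior's left skew.

MAP estimate = 1.000, posterior mean = 0.875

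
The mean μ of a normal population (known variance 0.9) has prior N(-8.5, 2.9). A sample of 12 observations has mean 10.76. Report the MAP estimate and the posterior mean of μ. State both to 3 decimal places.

Posterior for μ is Normal. Precision-weighted mean: (1/2.9·-8.5 + 12/0.9·10.76) / (1/2.9 + 12/0.9) = 10.274.
A Normal posterior is symmetric, so mode = mean.

μ_MAP = 10.274, E[μ|data] = 10.274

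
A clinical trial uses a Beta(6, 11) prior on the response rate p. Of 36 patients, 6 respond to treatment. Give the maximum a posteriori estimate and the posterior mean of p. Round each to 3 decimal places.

MAP = 0.216, posterior mean = 0.226

Posterior: Beta(6+6, 11+30) = Beta(12, 41).
Mode = (12−1)/(12+41−2) = 11/51 = 0.216.
Mean = 12/(12+41) = 12/53 = 0.226.
Mean > mode: the posterior has a right tail.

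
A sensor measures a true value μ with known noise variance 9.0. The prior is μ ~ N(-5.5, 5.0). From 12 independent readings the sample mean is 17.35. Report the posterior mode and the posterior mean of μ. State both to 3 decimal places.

Posterior for μ is Normal. Precision-weighted mean: (1/5.0·-5.5 + 12/9.0·17.35) / (1/5.0 + 12/9.0) = 14.370.
A Normal posterior is symmetric, so mode = mean.

MAP = 14.370; posterior mean = 14.370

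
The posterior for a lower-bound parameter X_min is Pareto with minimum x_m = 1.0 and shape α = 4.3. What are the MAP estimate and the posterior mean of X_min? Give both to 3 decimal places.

MAP = 1.000, posterior mean = 1.303

The Pareto density is strictly decreasing on [x_m, ∞), so the mode is x_m = 1.000.
Mean = α·x_m/(α−1) = 4.3·1.0/3.3 = 1.303.
The posterior is right-skewed, so the mean exceeds the mode.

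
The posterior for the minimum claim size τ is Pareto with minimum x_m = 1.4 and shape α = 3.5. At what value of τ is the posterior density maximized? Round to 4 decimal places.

1.4000

The Pareto density is strictly decreasing on [x_m, ∞), so the mode is x_m = 1.4000.
Mean = α·x_m/(α−1) = 3.5·1.4/2.5 = 1.9600.
This is the posterior mode — the MAP estimate.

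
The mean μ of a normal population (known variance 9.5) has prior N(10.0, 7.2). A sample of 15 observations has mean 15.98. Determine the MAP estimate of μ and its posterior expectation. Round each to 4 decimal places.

Posterior for μ is Normal. Precision-weighted mean: (1/7.2·10.0 + 15/9.5·15.98) / (1/7.2 + 15/9.5) = 15.4965.
A Normal posterior is symmetric, so mode = mean.

MAP: 15.4965. Posterior mean: 15.4965.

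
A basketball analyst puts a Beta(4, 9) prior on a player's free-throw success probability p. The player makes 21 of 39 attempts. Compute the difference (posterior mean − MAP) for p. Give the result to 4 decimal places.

0.0008

Posterior: Beta(4+21, 9+18) = Beta(25, 27).
Mode = (25−1)/(25+27−2) = 24/50 = 0.4800.
Mean = 25/(25+27) = 25/52 = 0.4808.
Difference = 0.4808 − 0.4800 = 0.0008.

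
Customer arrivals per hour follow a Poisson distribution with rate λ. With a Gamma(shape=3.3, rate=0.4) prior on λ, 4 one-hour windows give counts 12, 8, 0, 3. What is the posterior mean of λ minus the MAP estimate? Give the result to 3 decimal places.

0.227

Σ counts = 23. Posterior: Gamma(shape = 3.3+23 = 26.3, rate = 0.4+4 = 4.4).
Mode = (α−1)/β = 25.3/4.4 = 5.750.
Mean = α/β = 26.3/4.4 = 5.977.
Difference = 5.977 − 5.750 = 0.227.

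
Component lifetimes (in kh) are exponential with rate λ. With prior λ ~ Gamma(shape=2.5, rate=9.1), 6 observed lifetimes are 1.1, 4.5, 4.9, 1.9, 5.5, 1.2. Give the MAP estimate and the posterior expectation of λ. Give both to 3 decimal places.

Σ times = 19.1. Posterior: Gamma(shape = 2.5+6 = 8.5, rate = 9.1+19.1 = 28.2).
Mode = (α−1)/β = 7.5/28.2 = 0.266.
Mean = α/β = 8.5/28.2 = 0.301.
The mean is pulled above the mode by the posterior's right skew.

MAP: 0.266. Posterior mean: 0.301.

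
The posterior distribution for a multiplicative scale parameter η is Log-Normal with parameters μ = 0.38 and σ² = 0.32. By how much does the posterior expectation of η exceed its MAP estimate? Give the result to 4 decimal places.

0.6542

Mode = exp(μ − σ²) = exp(0.06) = 1.0618.
Mean = exp(μ + σ²/2) = exp(0.540) = 1.7160.
Difference = 1.7160 − 1.0618 = 0.6542.
Right-skewed posterior ⇒ mode < mean.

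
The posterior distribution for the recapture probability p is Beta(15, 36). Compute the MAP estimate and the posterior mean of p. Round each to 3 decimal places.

Mode = (15−1)/(15+36−2) = 14/49 = 0.286.
Mean = 15/(15+36) = 15/51 = 0.294.
Right-skewed posterior ⇒ mode < mean.

MAP = 0.286, posterior mean = 0.294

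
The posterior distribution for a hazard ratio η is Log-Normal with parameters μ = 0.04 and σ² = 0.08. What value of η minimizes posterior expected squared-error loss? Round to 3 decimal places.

Mode = exp(μ − σ²) = exp(-0.04) = 0.961.
Mean = exp(μ + σ²/2) = exp(0.080) = 1.083.
Squared-error loss ⇒ the optimal estimator is the posterior mean.

1.083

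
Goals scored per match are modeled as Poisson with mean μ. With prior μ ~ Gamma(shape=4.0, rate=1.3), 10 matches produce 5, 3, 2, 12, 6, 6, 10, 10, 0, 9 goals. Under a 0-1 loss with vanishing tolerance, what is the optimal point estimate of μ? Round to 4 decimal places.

5.8407

Σ counts = 63. Posterior: Gamma(shape = 4.0+63 = 67.0, rate = 1.3+10 = 11.3).
Mode = (α−1)/β = 66.0/11.3 = 5.8407.
Mean = α/β = 67.0/11.3 = 5.9292.
This is the posterior mode — the MAP estimate.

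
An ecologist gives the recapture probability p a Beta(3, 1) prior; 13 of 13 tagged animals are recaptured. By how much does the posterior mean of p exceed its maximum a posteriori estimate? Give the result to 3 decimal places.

Posterior: Beta(3+13, 1+0) = Beta(16, 1).
Since β = 1 ≤ 1 and α > 1, the Beta density is monotone increasing on [0,1]; the mode is at 1.
Mean = 16/(16+1) = 0.941.
Difference = 0.941 − 1.000 = -0.059.
The mean is pulled below the mode by the posterior's left skew.

-0.059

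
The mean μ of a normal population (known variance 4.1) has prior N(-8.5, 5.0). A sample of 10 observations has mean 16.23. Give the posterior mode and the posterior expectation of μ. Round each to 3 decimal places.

μ_MAP = 14.356, E[μ|data] = 14.356

Posterior for μ is Normal. Precision-weighted mean: (1/5.0·-8.5 + 10/4.1·16.23) / (1/5.0 + 10/4.1) = 14.356.
A Normal posterior is symmetric, so mode = mean.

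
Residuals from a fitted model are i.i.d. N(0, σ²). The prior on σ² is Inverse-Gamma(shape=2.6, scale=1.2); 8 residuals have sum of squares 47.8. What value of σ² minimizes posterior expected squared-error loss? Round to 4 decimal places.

4.4821

Posterior: Inverse-Gamma(shape = 2.6+8/2 = 6.6, scale = 1.2+47.8/2 = 25.1).
Mode = β/(α+1) = 25.1/7.6 = 3.3026.
Mean = β/(α−1) = 25.1/5.6 = 4.4821.
Squared-error loss ⇒ the optimal estimator is the posterior mean.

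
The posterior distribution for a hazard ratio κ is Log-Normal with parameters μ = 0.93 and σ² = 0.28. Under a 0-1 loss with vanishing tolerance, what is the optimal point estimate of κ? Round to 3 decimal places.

Mode = exp(μ − σ²) = exp(0.65) = 1.916.
Mean = exp(μ + σ²/2) = exp(1.070) = 2.915.
This is the posterior mode — the MAP estimate.

1.916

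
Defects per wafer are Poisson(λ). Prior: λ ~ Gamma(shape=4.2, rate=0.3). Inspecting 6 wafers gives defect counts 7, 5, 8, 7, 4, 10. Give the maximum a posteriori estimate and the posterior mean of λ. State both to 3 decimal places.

MAP: 7.016. Posterior mean: 7.175.

Σ counts = 41. Posterior: Gamma(shape = 4.2+41 = 45.2, rate = 0.3+6 = 6.3).
Mode = (α−1)/β = 44.2/6.3 = 7.016.
Mean = α/β = 45.2/6.3 = 7.175.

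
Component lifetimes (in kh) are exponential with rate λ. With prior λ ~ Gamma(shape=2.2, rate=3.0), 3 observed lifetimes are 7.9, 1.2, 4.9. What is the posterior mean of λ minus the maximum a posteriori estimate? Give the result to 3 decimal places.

Σ times = 14.0. Posterior: Gamma(shape = 2.2+3 = 5.2, rate = 3.0+14.0 = 17.0).
Mode = (α−1)/β = 4.2/17.0 = 0.247.
Mean = α/β = 5.2/17.0 = 0.306.
Difference = 0.306 − 0.247 = 0.059.
Mean > mode: the posterior has a right tail.

0.059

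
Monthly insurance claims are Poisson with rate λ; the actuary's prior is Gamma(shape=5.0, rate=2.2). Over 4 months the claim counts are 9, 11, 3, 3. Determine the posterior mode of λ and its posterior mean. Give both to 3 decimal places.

Σ counts = 26. Posterior: Gamma(shape = 5.0+26 = 31.0, rate = 2.2+4 = 6.2).
Mode = (α−1)/β = 30.0/6.2 = 4.839.
Mean = α/β = 31.0/6.2 = 5.000.

MAP = 4.839, posterior mean = 5.000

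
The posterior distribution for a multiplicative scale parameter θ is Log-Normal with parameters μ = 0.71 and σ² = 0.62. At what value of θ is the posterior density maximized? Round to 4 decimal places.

1.0942

Mode = exp(μ − σ²) = exp(0.09) = 1.0942.
Mean = exp(μ + σ²/2) = exp(1.020) = 2.7732.
This is the posterior mode — the MAP estimate.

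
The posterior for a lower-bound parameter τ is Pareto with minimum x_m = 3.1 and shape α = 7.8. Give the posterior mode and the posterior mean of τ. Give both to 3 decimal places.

MAP = 3.100, posterior mean = 3.556

The Pareto density is strictly decreasing on [x_m, ∞), so the mode is x_m = 3.100.
Mean = α·x_m/(α−1) = 7.8·3.1/6.8 = 3.556.
Mean > mode: the posterior has a right tail.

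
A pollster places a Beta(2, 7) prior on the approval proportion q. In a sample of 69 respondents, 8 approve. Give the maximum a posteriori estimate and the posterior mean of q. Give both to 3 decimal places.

Posterior: Beta(2+8, 7+61) = Beta(10, 68).
Mode = (10−1)/(10+68−2) = 9/76 = 0.118.
Mean = 10/(10+68) = 10/78 = 0.128.
Right-skewed posterior ⇒ mode < mean.

maximum a posteriori estimate = 0.118, posterior mean = 0.128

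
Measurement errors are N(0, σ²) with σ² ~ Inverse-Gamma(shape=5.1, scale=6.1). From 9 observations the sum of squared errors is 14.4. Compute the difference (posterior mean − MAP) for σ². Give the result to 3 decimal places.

Posterior: Inverse-Gamma(shape = 5.1+9/2 = 9.6, scale = 6.1+14.4/2 = 13.3).
Mode = β/(α+1) = 13.3/10.6 = 1.255.
Mean = β/(α−1) = 13.3/8.6 = 1.547.
Difference = 1.547 − 1.255 = 0.292.

0.292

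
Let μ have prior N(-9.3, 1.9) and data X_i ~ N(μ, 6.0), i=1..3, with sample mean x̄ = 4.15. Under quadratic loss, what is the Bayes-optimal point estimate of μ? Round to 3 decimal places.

Posterior for μ is Normal. Precision-weighted mean: (1/1.9·-9.3 + 3/6.0·4.15) / (1/1.9 + 3/6.0) = -2.747.
A Normal posterior is symmetric, so mode = mean.
Quadratic loss ⇒ the optimal estimator is the posterior mean.

-2.747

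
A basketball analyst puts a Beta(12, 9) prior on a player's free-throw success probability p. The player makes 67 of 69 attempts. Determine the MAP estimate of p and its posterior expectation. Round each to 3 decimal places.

MAP = 0.886; posterior mean = 0.878

Posterior: Beta(12+67, 9+2) = Beta(79, 11).
Mode = (79−1)/(79+11−2) = 78/88 = 0.886.
Mean = 79/(79+11) = 79/90 = 0.878.
Mode > mean: the posterior has a left tail.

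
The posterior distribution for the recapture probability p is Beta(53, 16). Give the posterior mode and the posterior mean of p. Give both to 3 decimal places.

Mode = (53−1)/(53+16−2) = 52/67 = 0.776.
Mean = 53/(53+16) = 53/69 = 0.768.

MAP = 0.776; posterior mean = 0.768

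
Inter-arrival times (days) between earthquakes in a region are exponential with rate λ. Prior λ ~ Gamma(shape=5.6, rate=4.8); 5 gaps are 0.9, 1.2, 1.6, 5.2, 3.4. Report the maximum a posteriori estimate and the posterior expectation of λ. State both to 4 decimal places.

λ_MAP = 0.5614, E[λ|data] = 0.6199

Σ times = 12.3. Posterior: Gamma(shape = 5.6+5 = 10.6, rate = 4.8+12.3 = 17.1).
Mode = (α−1)/β = 9.6/17.1 = 0.5614.
Mean = α/β = 10.6/17.1 = 0.6199.
Mean > mode: the posterior has a right tail.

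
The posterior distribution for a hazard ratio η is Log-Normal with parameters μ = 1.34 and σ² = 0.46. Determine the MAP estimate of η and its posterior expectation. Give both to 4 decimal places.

MAP: 2.4109. Posterior mean: 4.8066.

Mode = exp(μ − σ²) = exp(0.88) = 2.4109.
Mean = exp(μ + σ²/2) = exp(1.570) = 4.8066.
Right-skewed posterior ⇒ mode < mean.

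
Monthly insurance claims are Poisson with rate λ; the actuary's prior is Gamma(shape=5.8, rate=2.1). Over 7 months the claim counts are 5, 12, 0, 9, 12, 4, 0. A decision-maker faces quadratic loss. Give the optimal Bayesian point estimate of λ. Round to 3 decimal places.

5.253

Σ counts = 42. Posterior: Gamma(shape = 5.8+42 = 47.8, rate = 2.1+7 = 9.1).
Mode = (α−1)/β = 46.8/9.1 = 5.143.
Mean = α/β = 47.8/9.1 = 5.253.
Quadratic loss ⇒ the optimal estimator is the posterior mean.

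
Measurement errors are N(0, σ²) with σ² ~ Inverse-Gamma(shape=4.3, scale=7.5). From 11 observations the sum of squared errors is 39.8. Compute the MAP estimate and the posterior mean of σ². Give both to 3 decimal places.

MAP = 2.537, posterior mean = 3.114

Posterior: Inverse-Gamma(shape = 4.3+11/2 = 9.8, scale = 7.5+39.8/2 = 27.4).
Mode = β/(α+1) = 27.4/10.8 = 2.537.
Mean = β/(α−1) = 27.4/8.8 = 3.114.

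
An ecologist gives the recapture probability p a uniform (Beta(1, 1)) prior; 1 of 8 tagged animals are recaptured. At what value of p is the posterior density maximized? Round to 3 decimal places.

0.125

Posterior: Beta(1+1, 1+7) = Beta(2, 8).
Mode = (2−1)/(2+8−2) = 1/8 = 0.125.
With a flat prior the MAP equals the MLE, 1/8.
Mean = 2/(2+8) = 2/10 = 0.200.
This is the posterior mode — the MAP estimate.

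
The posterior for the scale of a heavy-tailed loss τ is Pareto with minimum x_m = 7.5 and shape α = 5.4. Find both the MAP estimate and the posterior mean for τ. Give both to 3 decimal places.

The Pareto density is strictly decreasing on [x_m, ∞), so the mode is x_m = 7.500.
Mean = α·x_m/(α−1) = 5.4·7.5/4.4 = 9.205.

MAP = 7.500; posterior mean = 9.205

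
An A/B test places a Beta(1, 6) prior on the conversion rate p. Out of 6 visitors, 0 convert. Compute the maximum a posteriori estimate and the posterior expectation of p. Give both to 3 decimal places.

p_MAP = 0.000, E[p|data] = 0.077

Posterior: Beta(1+0, 6+6) = Beta(1, 12).
Since α = 1 ≤ 1 and β > 1, the Beta density is monotone decreasing on [0,1]; the mode is at 0.
Mean = 1/(1+12) = 0.077.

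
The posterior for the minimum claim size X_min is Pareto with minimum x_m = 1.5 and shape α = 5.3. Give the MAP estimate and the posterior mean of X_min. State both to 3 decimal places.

MAP: 1.500. Posterior mean: 1.849.

The Pareto density is strictly decreasing on [x_m, ∞), so the mode is x_m = 1.500.
Mean = α·x_m/(α−1) = 5.3·1.5/4.3 = 1.849.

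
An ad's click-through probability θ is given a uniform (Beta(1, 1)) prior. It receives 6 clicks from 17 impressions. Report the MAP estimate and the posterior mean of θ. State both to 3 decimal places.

Posterior: Beta(1+6, 1+11) = Beta(7, 12).
Mode = (7−1)/(7+12−2) = 6/17 = 0.353.
With a flat prior the MAP equals the MLE, 6/17.
Mean = 7/(7+12) = 7/19 = 0.368.

MAP estimate = 0.353, posterior mean = 0.368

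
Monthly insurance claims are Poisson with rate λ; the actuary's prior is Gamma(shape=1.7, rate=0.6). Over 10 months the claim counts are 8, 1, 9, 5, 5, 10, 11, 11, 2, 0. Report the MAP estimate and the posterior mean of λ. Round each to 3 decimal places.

λ_MAP = 5.915, E[λ|data] = 6.009

Σ counts = 62. Posterior: Gamma(shape = 1.7+62 = 63.7, rate = 0.6+10 = 10.6).
Mode = (α−1)/β = 62.7/10.6 = 5.915.
Mean = α/β = 63.7/10.6 = 6.009.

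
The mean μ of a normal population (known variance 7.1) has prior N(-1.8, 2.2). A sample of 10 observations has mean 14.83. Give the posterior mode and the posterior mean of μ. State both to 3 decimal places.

μ_MAP = 10.773, E[μ|data] = 10.773

Posterior for μ is Normal. Precision-weighted mean: (1/2.2·-1.8 + 10/7.1·14.83) / (1/2.2 + 10/7.1) = 10.773.
A Normal posterior is symmetric, so mode = mean.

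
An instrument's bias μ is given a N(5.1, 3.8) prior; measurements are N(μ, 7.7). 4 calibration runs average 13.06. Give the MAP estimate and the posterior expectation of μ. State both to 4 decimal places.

MAP estimate = 10.3835, posterior expectation = 10.3835

Posterior for μ is Normal. Precision-weighted mean: (1/3.8·5.1 + 4/7.7·13.06) / (1/3.8 + 4/7.7) = 10.3835.
A Normal posterior is symmetric, so mode = mean.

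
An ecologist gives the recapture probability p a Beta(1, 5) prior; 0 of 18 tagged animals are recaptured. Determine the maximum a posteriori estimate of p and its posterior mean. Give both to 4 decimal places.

MAP = 0.0000; posterior mean = 0.0417

Posterior: Beta(1+0, 5+18) = Beta(1, 23).
Since α = 1 ≤ 1 and β > 1, the Beta density is monotone decreasing on [0,1]; the mode is at 0.
Mean = 1/(1+23) = 0.0417.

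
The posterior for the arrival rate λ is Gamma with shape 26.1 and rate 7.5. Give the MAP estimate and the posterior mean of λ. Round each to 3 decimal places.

MAP = 3.347; posterior mean = 3.480

Mode = (α−1)/β = 25.1/7.5 = 3.347.
Mean = α/β = 26.1/7.5 = 3.480.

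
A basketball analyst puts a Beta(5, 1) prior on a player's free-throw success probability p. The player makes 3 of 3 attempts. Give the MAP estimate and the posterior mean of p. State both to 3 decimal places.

Posterior: Beta(5+3, 1+0) = Beta(8, 1).
Since β = 1 ≤ 1 and α > 1, the Beta density is monotone increasing on [0,1]; the mode is at 1.
Mean = 8/(8+1) = 0.889.

MAP: 1.000. Posterior mean: 0.889.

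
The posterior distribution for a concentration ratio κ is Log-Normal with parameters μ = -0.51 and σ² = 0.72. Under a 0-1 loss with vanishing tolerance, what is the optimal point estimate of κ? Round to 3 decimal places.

0.292

Mode = exp(μ − σ²) = exp(-1.23) = 0.292.
Mean = exp(μ + σ²/2) = exp(-0.150) = 0.861.
This is the posterior mode — the MAP estimate.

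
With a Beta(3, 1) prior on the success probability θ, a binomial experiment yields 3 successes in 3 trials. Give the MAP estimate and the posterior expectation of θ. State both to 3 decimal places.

Posterior: Beta(3+3, 1+0) = Beta(6, 1).
Since β = 1 ≤ 1 and α > 1, the Beta density is monotone increasing on [0,1]; the mode is at 1.
Mean = 6/(6+1) = 0.857.
Left-skewed posterior ⇒ mean < mode.

MAP: 1.000. Posterior mean: 0.857.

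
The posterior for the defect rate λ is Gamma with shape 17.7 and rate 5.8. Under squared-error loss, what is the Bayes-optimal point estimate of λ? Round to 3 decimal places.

Mode = (α−1)/β = 16.7/5.8 = 2.879.
Mean = α/β = 17.7/5.8 = 3.052.
Squared-error loss ⇒ the optimal estimator is the posterior mean.

3.052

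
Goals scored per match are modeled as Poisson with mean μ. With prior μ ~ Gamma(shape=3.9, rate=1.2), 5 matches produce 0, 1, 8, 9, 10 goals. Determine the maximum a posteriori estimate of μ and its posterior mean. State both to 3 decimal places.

Σ counts = 28. Posterior: Gamma(shape = 3.9+28 = 31.9, rate = 1.2+5 = 6.2).
Mode = (α−1)/β = 30.9/6.2 = 4.984.
Mean = α/β = 31.9/6.2 = 5.145.

MAP: 4.984. Posterior mean: 5.145.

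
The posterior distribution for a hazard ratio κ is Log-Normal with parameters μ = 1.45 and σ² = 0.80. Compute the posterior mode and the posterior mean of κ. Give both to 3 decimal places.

Mode = exp(μ − σ²) = exp(0.65) = 1.916.
Mean = exp(μ + σ²/2) = exp(1.850) = 6.360.

MAP = 1.916, posterior mean = 6.360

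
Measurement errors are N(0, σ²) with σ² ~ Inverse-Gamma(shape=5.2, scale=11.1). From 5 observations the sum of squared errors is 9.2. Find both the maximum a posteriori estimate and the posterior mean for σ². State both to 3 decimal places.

Posterior: Inverse-Gamma(shape = 5.2+5/2 = 7.7, scale = 11.1+9.2/2 = 15.7).
Mode = β/(α+1) = 15.7/8.7 = 1.805.
Mean = β/(α−1) = 15.7/6.7 = 2.343.
The mean is pulled above the mode by the posterior's right skew.

MAP = 1.805; posterior mean = 2.343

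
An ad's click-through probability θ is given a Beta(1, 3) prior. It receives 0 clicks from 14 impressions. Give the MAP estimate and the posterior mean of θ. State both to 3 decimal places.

Posterior: Beta(1+0, 3+14) = Beta(1, 17).
Since α = 1 ≤ 1 and β > 1, the Beta density is monotone decreasing on [0,1]; the mode is at 0.
Mean = 1/(1+17) = 0.056.
Mean > mode: the posterior has a right tail.

θ_MAP = 0.000, E[θ|data] = 0.056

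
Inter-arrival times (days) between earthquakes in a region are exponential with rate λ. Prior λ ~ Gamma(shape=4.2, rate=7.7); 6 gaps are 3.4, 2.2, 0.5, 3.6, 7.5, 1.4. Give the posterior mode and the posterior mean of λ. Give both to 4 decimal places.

posterior mode = 0.3498, posterior mean = 0.3878

Σ times = 18.6. Posterior: Gamma(shape = 4.2+6 = 10.2, rate = 7.7+18.6 = 26.3).
Mode = (α−1)/β = 9.2/26.3 = 0.3498.
Mean = α/β = 10.2/26.3 = 0.3878.
The posterior is right-skewed, so the mean exceeds the mode.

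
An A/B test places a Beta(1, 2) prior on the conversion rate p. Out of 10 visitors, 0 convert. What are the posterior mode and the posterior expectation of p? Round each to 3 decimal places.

MAP = 0.000, posterior mean = 0.077

Posterior: Beta(1+0, 2+10) = Beta(1, 12).
Since α = 1 ≤ 1 and β > 1, the Beta density is monotone decreasing on [0,1]; the mode is at 0.
Mean = 1/(1+12) = 0.077.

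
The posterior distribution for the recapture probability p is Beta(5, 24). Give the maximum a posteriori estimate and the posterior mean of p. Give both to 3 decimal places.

maximum a posteriori estimate = 0.148, posterior mean = 0.172

Mode = (5−1)/(5+24−2) = 4/27 = 0.148.
Mean = 5/(5+24) = 5/29 = 0.172.
The posterior is right-skewed, so the mean exceeds the mode.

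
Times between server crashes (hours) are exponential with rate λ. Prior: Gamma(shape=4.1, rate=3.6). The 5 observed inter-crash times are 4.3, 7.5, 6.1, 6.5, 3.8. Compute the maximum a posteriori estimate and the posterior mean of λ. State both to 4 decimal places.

Σ times = 28.2. Posterior: Gamma(shape = 4.1+5 = 9.1, rate = 3.6+28.2 = 31.8).
Mode = (α−1)/β = 8.1/31.8 = 0.2547.
Mean = α/β = 9.1/31.8 = 0.2862.
The posterior is right-skewed, so the mean exceeds the mode.

MAP: 0.2547. Posterior mean: 0.2862.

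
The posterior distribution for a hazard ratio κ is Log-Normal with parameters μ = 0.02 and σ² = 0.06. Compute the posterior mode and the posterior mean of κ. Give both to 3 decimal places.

Mode = exp(μ − σ²) = exp(-0.04) = 0.961.
Mean = exp(μ + σ²/2) = exp(0.050) = 1.051.

MAP = 0.961; posterior mean = 1.051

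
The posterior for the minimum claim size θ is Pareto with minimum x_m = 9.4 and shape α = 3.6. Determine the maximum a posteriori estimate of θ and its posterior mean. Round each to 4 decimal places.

MAP = 9.4000; posterior mean = 13.0154

The Pareto density is strictly decreasing on [x_m, ∞), so the mode is x_m = 9.4000.
Mean = α·x_m/(α−1) = 3.6·9.4/2.6 = 13.0154.
The mean is pulled above the mode by the posterior's right skew.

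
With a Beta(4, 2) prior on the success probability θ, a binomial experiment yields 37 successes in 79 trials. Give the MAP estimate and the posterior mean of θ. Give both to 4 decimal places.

MAP estimate = 0.4819, posterior mean = 0.4824

Posterior: Beta(4+37, 2+42) = Beta(41, 44).
Mode = (41−1)/(41+44−2) = 40/83 = 0.4819.
Mean = 41/(41+44) = 41/85 = 0.4824.
The posterior is right-skewed, so the mean exceeds the mode.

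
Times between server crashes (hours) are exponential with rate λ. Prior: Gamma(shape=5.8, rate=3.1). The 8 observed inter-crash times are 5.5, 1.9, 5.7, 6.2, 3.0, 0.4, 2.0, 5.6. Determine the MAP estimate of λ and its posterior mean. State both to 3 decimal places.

Σ times = 30.3. Posterior: Gamma(shape = 5.8+8 = 13.8, rate = 3.1+30.3 = 33.4).
Mode = (α−1)/β = 12.8/33.4 = 0.383.
Mean = α/β = 13.8/33.4 = 0.413.

MAP estimate = 0.383, posterior mean = 0.413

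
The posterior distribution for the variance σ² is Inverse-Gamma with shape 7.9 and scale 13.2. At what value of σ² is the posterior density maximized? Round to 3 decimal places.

1.483

Mode = β/(α+1) = 13.2/8.9 = 1.483.
Mean = β/(α−1) = 13.2/6.9 = 1.913.
This is the posterior mode — the MAP estimate.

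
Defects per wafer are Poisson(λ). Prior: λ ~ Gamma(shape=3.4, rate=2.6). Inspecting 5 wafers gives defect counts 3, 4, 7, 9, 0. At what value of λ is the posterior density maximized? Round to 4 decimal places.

3.3421

Σ counts = 23. Posterior: Gamma(shape = 3.4+23 = 26.4, rate = 2.6+5 = 7.6).
Mode = (α−1)/β = 25.4/7.6 = 3.3421.
Mean = α/β = 26.4/7.6 = 3.4737.
This is the posterior mode — the MAP estimate.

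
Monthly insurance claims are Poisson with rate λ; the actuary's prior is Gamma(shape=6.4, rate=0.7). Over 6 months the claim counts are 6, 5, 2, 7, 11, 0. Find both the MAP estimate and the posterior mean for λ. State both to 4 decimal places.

Σ counts = 31. Posterior: Gamma(shape = 6.4+31 = 37.4, rate = 0.7+6 = 6.7).
Mode = (α−1)/β = 36.4/6.7 = 5.4328.
Mean = α/β = 37.4/6.7 = 5.5821.

MAP = 5.4328; posterior mean = 5.5821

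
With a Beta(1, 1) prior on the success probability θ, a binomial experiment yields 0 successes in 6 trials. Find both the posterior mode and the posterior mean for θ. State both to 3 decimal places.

θ_MAP = 0.000, E[θ|data] = 0.125

Posterior: Beta(1+0, 1+6) = Beta(1, 7).
Since α = 1 ≤ 1 and β > 1, the Beta density is monotone decreasing on [0,1]; the mode is at 0.
Mean = 1/(1+7) = 0.125.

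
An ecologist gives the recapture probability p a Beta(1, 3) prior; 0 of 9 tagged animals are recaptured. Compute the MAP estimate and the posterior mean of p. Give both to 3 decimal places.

p_MAP = 0.000, E[p|data] = 0.077

Posterior: Beta(1+0, 3+9) = Beta(1, 12).
Since α = 1 ≤ 1 and β > 1, the Beta density is monotone decreasing on [0,1]; the mode is at 0.
Mean = 1/(1+12) = 0.077.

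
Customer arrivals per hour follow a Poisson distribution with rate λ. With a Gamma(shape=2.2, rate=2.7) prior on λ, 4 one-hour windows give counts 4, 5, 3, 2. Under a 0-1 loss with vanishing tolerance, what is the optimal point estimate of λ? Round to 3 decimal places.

2.269

Σ counts = 14. Posterior: Gamma(shape = 2.2+14 = 16.2, rate = 2.7+4 = 6.7).
Mode = (α−1)/β = 15.2/6.7 = 2.269.
Mean = α/β = 16.2/6.7 = 2.418.
This is the posterior mode — the MAP estimate.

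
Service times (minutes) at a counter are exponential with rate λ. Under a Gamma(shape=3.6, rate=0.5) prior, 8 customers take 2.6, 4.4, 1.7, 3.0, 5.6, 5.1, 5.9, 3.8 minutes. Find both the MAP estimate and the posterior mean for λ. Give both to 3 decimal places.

Σ times = 32.1. Posterior: Gamma(shape = 3.6+8 = 11.6, rate = 0.5+32.1 = 32.6).
Mode = (α−1)/β = 10.6/32.6 = 0.325.
Mean = α/β = 11.6/32.6 = 0.356.

MAP estimate = 0.325, posterior mean = 0.356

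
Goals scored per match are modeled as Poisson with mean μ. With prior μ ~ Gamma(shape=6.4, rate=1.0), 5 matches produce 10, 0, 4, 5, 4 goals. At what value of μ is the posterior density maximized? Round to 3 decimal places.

4.733

Σ counts = 23. Posterior: Gamma(shape = 6.4+23 = 29.4, rate = 1.0+5 = 6.0).
Mode = (α−1)/β = 28.4/6.0 = 4.733.
Mean = α/β = 29.4/6.0 = 4.900.
This is the posterior mode — the MAP estimate.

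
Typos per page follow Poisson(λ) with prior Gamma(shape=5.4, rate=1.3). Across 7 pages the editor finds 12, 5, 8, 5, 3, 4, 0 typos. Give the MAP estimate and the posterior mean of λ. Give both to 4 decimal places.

Σ counts = 37. Posterior: Gamma(shape = 5.4+37 = 42.4, rate = 1.3+7 = 8.3).
Mode = (α−1)/β = 41.4/8.3 = 4.9880.
Mean = α/β = 42.4/8.3 = 5.1084.
The mean is pulled above the mode by the posterior's right skew.

MAP = 4.9880; posterior mean = 5.1084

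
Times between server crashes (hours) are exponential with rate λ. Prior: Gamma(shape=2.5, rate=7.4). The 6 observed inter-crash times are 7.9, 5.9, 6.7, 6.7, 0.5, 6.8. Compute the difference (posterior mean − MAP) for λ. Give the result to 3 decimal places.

0.024

Σ times = 34.5. Posterior: Gamma(shape = 2.5+6 = 8.5, rate = 7.4+34.5 = 41.9).
Mode = (α−1)/β = 7.5/41.9 = 0.179.
Mean = α/β = 8.5/41.9 = 0.203.
Difference = 0.203 − 0.179 = 0.024.
The posterior is right-skewed, so the mean exceeds the mode.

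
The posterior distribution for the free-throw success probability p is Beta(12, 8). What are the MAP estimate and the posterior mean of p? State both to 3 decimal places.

MAP = 0.611, posterior mean = 0.600

Mode = (12−1)/(12+8−2) = 11/18 = 0.611.
Mean = 12/(12+8) = 12/20 = 0.600.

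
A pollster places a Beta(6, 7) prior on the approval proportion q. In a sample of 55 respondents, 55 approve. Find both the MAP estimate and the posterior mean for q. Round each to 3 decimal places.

MAP = 0.909, posterior mean = 0.897

Posterior: Beta(6+55, 7+0) = Beta(61, 7).
Mode = (61−1)/(61+7−2) = 60/66 = 0.909.
Mean = 61/(61+7) = 61/68 = 0.897.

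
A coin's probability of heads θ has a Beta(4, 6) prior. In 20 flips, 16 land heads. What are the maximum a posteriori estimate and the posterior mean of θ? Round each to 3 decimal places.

MAP: 0.679. Posterior mean: 0.667.

Posterior: Beta(4+16, 6+4) = Beta(20, 10).
Mode = (20−1)/(20+10−2) = 19/28 = 0.679.
Mean = 20/(20+10) = 20/30 = 0.667.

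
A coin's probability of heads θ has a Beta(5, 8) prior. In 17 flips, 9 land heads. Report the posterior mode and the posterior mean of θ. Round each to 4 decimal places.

MAP = 0.4643; posterior mean = 0.4667

Posterior: Beta(5+9, 8+8) = Beta(14, 16).
Mode = (14−1)/(14+16−2) = 13/28 = 0.4643.
Mean = 14/(14+16) = 14/30 = 0.4667.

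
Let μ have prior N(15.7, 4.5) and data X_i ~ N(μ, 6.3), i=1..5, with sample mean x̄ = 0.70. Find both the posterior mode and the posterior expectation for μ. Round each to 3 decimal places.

MAP: 3.981. Posterior mean: 3.981.

Posterior for μ is Normal. Precision-weighted mean: (1/4.5·15.7 + 5/6.3·0.70) / (1/4.5 + 5/6.3) = 3.981.
A Normal posterior is symmetric, so mode = mean.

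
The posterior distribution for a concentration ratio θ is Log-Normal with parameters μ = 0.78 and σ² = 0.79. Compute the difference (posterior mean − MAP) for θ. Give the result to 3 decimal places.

2.248

Mode = exp(μ − σ²) = exp(-0.01) = 0.990.
Mean = exp(μ + σ²/2) = exp(1.175) = 3.238.
Difference = 3.238 − 0.990 = 2.248.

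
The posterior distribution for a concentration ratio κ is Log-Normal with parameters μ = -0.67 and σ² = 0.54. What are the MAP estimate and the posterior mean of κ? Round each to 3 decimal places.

Mode = exp(μ − σ²) = exp(-1.21) = 0.298.
Mean = exp(μ + σ²/2) = exp(-0.400) = 0.670.

κ_MAP = 0.298, E[κ|data] = 0.670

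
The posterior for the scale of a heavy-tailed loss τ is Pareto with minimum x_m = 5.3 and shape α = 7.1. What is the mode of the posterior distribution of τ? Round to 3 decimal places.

5.300

The Pareto density is strictly decreasing on [x_m, ∞), so the mode is x_m = 5.300.
Mean = α·x_m/(α−1) = 7.1·5.3/6.1 = 6.169.
This is the posterior mode — the MAP estimate.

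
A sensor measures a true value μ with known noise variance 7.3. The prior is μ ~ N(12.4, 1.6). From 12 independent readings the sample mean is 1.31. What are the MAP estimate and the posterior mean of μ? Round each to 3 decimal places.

MAP = 4.365; posterior mean = 4.365

Posterior for μ is Normal. Precision-weighted mean: (1/1.6·12.4 + 12/7.3·1.31) / (1/1.6 + 12/7.3) = 4.365.
A Normal posterior is symmetric, so mode = mean.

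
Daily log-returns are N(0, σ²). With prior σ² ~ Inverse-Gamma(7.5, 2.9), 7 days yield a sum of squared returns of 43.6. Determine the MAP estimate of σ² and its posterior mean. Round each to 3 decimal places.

Posterior: Inverse-Gamma(shape = 7.5+7/2 = 11.0, scale = 2.9+43.6/2 = 24.7).
Mode = β/(α+1) = 24.7/12.0 = 2.058.
Mean = β/(α−1) = 24.7/10.0 = 2.470.
The posterior is right-skewed, so the mean exceeds the mode.

MAP = 2.058; posterior mean = 2.470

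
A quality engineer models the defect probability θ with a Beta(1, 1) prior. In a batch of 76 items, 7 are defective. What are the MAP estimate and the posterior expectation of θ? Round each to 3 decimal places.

MAP = 0.092; posterior mean = 0.103

Posterior: Beta(1+7, 1+69) = Beta(8, 70).
Mode = (8−1)/(8+70−2) = 7/76 = 0.092.
With a flat prior the MAP equals the MLE, 7/76.
Mean = 8/(8+70) = 8/78 = 0.103.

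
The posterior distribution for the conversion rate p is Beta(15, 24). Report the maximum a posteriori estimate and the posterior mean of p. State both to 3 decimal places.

Mode = (15−1)/(15+24−2) = 14/37 = 0.378.
Mean = 15/(15+24) = 15/39 = 0.385.
The mean is pulled above the mode by the posterior's right skew.

MAP: 0.378. Posterior mean: 0.385.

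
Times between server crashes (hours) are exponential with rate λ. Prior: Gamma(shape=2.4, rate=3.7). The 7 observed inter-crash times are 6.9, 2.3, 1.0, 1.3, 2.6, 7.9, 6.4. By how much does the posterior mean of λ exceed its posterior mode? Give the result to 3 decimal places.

Σ times = 28.4. Posterior: Gamma(shape = 2.4+7 = 9.4, rate = 3.7+28.4 = 32.1).
Mode = (α−1)/β = 8.4/32.1 = 0.262.
Mean = α/β = 9.4/32.1 = 0.293.
Difference = 0.293 − 0.262 = 0.031.
The mean is pulled above the mode by the posterior's right skew.

0.031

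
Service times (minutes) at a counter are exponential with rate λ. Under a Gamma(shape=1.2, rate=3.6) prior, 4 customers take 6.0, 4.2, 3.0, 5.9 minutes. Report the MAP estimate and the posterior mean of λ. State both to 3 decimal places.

Σ times = 19.1. Posterior: Gamma(shape = 1.2+4 = 5.2, rate = 3.6+19.1 = 22.7).
Mode = (α−1)/β = 4.2/22.7 = 0.185.
Mean = α/β = 5.2/22.7 = 0.229.
Right-skewed posterior ⇒ mode < mean.

MAP = 0.185, posterior mean = 0.229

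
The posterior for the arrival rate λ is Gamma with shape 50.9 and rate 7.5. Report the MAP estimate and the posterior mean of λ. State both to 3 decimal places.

MAP estimate = 6.653, posterior mean = 6.787

Mode = (α−1)/β = 49.9/7.5 = 6.653.
Mean = α/β = 50.9/7.5 = 6.787.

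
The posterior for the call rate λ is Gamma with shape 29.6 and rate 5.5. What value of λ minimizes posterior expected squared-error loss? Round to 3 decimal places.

5.382

Mode = (α−1)/β = 28.6/5.5 = 5.200.
Mean = α/β = 29.6/5.5 = 5.382.
Squared-error loss ⇒ the optimal estimator is the posterior mean.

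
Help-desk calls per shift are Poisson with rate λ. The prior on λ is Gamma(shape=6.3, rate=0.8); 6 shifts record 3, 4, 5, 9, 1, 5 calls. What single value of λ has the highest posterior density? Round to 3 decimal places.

4.750

Σ counts = 27. Posterior: Gamma(shape = 6.3+27 = 33.3, rate = 0.8+6 = 6.8).
Mode = (α−1)/β = 32.3/6.8 = 4.750.
Mean = α/β = 33.3/6.8 = 4.897.
This is the posterior mode — the MAP estimate.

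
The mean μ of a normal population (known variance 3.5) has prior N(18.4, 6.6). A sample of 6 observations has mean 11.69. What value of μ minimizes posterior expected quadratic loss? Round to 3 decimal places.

Posterior for μ is Normal. Precision-weighted mean: (1/6.6·18.4 + 6/3.5·11.69) / (1/6.6 + 6/3.5) = 12.235.
A Normal posterior is symmetric, so mode = mean.
Quadratic loss ⇒ the optimal estimator is the posterior mean.

12.235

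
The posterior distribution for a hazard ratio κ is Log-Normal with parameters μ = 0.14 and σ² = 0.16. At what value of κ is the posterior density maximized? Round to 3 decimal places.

0.980

Mode = exp(μ − σ²) = exp(-0.02) = 0.980.
Mean = exp(μ + σ²/2) = exp(0.220) = 1.246.
This is the posterior mode — the MAP estimate.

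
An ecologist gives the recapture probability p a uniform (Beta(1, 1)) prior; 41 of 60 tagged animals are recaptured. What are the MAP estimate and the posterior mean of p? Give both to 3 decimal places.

MAP = 0.683; posterior mean = 0.677

Posterior: Beta(1+41, 1+19) = Beta(42, 20).
Mode = (42−1)/(42+20−2) = 41/60 = 0.683.
With a flat prior the MAP equals the MLE, 41/60.
Mean = 42/(42+20) = 42/62 = 0.677.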